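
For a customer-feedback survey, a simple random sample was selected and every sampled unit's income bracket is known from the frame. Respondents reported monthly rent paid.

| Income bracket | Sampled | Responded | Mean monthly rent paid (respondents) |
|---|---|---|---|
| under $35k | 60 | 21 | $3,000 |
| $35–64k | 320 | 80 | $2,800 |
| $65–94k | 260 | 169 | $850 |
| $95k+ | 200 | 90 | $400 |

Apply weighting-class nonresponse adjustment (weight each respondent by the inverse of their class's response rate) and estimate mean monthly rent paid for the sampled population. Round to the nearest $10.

$1,640

Class response rates: under $35k 21/60 = 35%, $35–64k 80/320 = 25%, $65–94k 169/260 = 65%, $95k+ 90/200 = 45%.
Weighting each respondent by the inverse class response rate inflates each class back to its sampled size, so the class weight is n_sampled:
  under $35k: 60 × 3000 = 180,000
  $35–64k: 320 × 2800 = 896,000
  $65–94k: 260 × 850 = 221,000
  $95k+: 200 × 400 = 80,000
Adjusted estimate = 1,377,000 / 840 = 1639.29 → $1,640.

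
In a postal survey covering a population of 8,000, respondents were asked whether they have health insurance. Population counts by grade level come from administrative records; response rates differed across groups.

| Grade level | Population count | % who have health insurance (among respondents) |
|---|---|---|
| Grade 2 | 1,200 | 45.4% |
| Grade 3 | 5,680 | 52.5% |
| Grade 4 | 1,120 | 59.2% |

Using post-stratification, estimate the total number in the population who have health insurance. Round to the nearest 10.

4,190

Estimated count per cell = population count × respondent percentage:
  Grade 2: 1,200 × 45.4% = 544.8
  Grade 3: 5,680 × 52.5% = 2982
  Grade 4: 1,120 × 59.2% = 663.04
Estimated total = 4189.84 → 4,190.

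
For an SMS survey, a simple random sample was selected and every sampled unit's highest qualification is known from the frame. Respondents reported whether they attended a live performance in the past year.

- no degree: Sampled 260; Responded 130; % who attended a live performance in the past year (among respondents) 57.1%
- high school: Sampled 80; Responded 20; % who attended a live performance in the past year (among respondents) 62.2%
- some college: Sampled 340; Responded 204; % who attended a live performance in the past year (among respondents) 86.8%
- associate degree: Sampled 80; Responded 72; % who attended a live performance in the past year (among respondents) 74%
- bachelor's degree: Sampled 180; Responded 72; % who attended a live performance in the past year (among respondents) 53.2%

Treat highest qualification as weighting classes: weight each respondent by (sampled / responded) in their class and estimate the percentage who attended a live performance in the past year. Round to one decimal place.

69.0%

Response rates by class: no degree 130/260 = 50%, high school 20/80 = 25%, some college 204/340 = 60%, associate degree 72/80 = 90%, bachelor's degree 72/180 = 40%.
Weighting each respondent by the inverse class response rate inflates each class back to its sampled size, so the class weight is n_sampled:
  no degree: 260 × 57.1 = 14,846
  high school: 80 × 62.2 = 4976
  some college: 340 × 86.8 = 29,512
  associate degree: 80 × 74 = 5920
  bachelor's degree: 180 × 53.2 = 9576
Adjusted estimate = 64,830 / 940 = 68.9681 → 69.0%.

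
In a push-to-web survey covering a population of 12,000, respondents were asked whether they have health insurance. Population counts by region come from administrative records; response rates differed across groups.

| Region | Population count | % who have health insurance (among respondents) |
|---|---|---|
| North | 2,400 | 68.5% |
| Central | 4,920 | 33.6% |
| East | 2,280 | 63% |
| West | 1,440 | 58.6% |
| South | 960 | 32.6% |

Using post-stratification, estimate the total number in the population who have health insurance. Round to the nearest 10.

5,890

Each cell contributes its population count × the respondent rate:
  North: 2,400 × 68.5% = 1644
  Central: 4,920 × 33.6% = 1653.12
  East: 2,280 × 63% = 1436.4
  West: 1,440 × 58.6% = 843.84
  South: 960 × 32.6% = 312.96
Estimated total = 5890.32 → 5,890.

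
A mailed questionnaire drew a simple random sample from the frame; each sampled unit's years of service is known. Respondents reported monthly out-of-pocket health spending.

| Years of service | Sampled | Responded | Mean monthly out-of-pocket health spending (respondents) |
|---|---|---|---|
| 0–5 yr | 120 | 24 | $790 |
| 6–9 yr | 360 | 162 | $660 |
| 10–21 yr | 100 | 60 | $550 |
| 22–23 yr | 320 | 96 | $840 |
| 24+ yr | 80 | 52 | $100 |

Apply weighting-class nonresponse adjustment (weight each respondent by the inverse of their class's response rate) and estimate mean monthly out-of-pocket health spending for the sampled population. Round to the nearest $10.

$680

Response rates by class: 0–5 yr 24/120 = 20%, 6–9 yr 162/360 = 45%, 10–21 yr 60/100 = 60%, 22–23 yr 96/320 = 30%, 24+ yr 52/80 = 65%.
With weight = n_sampled/n_responded per class, the weighted class total is n_sampled:
  0–5 yr: 120 × 790 = 94,800
  6–9 yr: 360 × 660 = 237,600
  10–21 yr: 100 × 550 = 55,000
  22–23 yr: 320 × 840 = 268,800
  24+ yr: 80 × 100 = 8000
Adjusted estimate = 664,200 / 980 = 677.755 → $680.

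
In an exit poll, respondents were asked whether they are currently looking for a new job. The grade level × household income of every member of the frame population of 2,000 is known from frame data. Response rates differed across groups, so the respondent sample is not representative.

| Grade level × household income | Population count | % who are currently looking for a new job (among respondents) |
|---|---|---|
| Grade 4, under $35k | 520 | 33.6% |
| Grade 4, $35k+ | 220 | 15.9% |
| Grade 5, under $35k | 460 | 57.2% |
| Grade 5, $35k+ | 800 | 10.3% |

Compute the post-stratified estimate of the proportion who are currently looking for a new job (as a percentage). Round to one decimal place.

Each cell contributes population-share × respondent value:
  Grade 4, under $35k: (520/2,000) × 33.6 = 8.736
  Grade 4, $35k+: (220/2,000) × 15.9 = 1.749
  Grade 5, under $35k: (460/2,000) × 57.2 = 13.156
  Grade 5, $35k+: (800/2,000) × 10.3 = 4.12
Post-stratified estimate = 27.761 → 27.8%.

27.8%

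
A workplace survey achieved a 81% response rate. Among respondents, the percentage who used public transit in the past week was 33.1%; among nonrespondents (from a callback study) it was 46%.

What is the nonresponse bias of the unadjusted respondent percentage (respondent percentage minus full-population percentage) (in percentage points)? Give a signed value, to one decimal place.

Nonresponse fraction = 1 − 0.81 = 0.19.
Bias = (nonresponse fraction) × (respondent percentage − nonrespondent percentage)
     = 0.19 × (33.1 − 46) = 0.19 × -12.9 = -2.451.

-2.5 percentage points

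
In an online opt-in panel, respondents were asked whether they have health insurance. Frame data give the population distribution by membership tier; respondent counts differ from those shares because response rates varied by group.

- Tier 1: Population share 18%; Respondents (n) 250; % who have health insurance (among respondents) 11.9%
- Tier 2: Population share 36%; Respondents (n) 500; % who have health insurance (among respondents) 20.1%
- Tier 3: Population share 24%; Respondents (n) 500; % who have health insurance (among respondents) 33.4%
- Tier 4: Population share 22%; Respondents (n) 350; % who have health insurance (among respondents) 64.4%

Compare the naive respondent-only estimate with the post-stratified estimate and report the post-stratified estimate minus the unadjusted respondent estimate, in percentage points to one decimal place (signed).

-1.1 percentage points

Naive respondent-only estimate (weights = respondent counts):
  (250/1600)×11.9 + (500/1600)×20.1 + (500/1600)×33.4 + (350/1600)×64.4 = 32.6656%
Post-stratified estimate weights by population shares:
  0.18×11.9 + 0.36×20.1 + 0.24×33.4 + 0.22×64.4 = 31.562%
Difference = 31.562 − 32.6656 = -1.1036 pp.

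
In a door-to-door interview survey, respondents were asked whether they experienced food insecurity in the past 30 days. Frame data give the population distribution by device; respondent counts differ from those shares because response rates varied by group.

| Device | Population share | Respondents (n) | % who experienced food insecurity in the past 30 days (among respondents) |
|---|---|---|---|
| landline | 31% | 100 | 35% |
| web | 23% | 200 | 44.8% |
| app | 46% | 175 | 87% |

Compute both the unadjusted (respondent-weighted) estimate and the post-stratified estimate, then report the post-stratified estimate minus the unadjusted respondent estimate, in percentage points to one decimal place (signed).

+2.9 percentage points

Without adjustment, the pooled respondent share is:
  (100/475)×35 + (200/475)×44.8 + (175/475)×87 = 58.2842%
Post-stratified estimate weights by population shares:
  0.31×35 + 0.23×44.8 + 0.46×87 = 61.174%
Difference = 61.174 − 58.2842 = 2.8898 pp.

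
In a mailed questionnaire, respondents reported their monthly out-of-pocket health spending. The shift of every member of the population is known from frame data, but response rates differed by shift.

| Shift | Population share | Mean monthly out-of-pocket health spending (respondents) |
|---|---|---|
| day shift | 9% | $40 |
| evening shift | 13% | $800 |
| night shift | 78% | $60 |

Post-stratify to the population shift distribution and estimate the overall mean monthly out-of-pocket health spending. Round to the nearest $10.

$150

Each cell contributes population-share × respondent value:
  day shift: 0.09 × 40 = 3.6
  evening shift: 0.13 × 800 = 104
  night shift: 0.78 × 60 = 46.8
Post-stratified estimate = 154.4 → $150.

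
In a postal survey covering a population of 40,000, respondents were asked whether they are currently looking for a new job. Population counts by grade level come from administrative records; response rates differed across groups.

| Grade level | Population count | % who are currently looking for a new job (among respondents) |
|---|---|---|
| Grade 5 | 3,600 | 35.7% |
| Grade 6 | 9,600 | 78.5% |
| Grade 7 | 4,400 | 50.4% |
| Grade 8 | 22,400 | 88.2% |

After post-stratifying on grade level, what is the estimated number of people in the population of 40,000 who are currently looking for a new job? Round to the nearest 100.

30,800

Each cell contributes its population count × the respondent rate:
  Grade 5: 3,600 × 35.7% = 1285.2
  Grade 6: 9,600 × 78.5% = 7536
  Grade 7: 4,400 × 50.4% = 2217.6
  Grade 8: 22,400 × 88.2% = 19756.8
Estimated total = 30795.6 → 30,800.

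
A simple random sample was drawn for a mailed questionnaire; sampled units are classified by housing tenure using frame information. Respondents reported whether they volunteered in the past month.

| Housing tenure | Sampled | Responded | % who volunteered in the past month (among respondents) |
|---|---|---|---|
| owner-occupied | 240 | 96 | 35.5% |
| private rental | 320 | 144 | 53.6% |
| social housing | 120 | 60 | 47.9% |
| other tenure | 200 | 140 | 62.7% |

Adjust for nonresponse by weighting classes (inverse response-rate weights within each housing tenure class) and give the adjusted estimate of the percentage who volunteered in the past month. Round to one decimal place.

50.0%

Response rates by class: owner-occupied 96/240 = 40%, private rental 144/320 = 45%, social housing 60/120 = 50%, other tenure 140/200 = 70%.
Each respondent's weight = sampled/responded in their class; summing within a class gives n_sampled, so:
  owner-occupied: 240 × 35.5 = 8520
  private rental: 320 × 53.6 = 17,152
  social housing: 120 × 47.9 = 5748
  other tenure: 200 × 62.7 = 12,540
Adjusted estimate = 43,960 / 880 = 49.9545 → 50.0%.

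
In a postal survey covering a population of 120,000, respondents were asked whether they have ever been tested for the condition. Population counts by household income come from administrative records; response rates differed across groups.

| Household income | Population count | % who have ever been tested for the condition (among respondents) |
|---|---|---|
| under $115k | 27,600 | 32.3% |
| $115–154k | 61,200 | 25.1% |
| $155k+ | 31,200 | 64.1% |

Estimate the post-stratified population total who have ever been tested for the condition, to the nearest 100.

Estimated count per cell = population count × respondent percentage:
  under $115k: 27,600 × 32.3% = 8914.8
  $115–154k: 61,200 × 25.1% = 15361.2
  $155k+: 31,200 × 64.1% = 19999.2
Estimated total = 44275.2 → 44,300.

44,300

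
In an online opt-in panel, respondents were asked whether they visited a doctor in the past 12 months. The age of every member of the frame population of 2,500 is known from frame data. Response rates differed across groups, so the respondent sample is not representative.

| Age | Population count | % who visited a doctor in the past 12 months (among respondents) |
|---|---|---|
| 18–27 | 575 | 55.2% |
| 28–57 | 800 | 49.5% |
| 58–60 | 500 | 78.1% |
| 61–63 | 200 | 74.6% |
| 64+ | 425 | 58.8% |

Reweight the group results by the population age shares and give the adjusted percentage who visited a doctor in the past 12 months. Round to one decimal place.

Post-stratification weights by population share, not respondent share:
  18–27: (575/2,500) × 55.2 = 12.696
  28–57: (800/2,500) × 49.5 = 15.84
  58–60: (500/2,500) × 78.1 = 15.62
  61–63: (200/2,500) × 74.6 = 5.968
  64+: (425/2,500) × 58.8 = 9.996
Post-stratified estimate = 60.12 → 60.1%.

60.1%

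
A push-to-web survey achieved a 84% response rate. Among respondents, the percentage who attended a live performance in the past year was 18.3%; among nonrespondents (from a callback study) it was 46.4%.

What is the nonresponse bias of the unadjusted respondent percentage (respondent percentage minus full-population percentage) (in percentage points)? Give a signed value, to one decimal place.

-4.5 percentage points

Nonresponse fraction = 1 − 0.84 = 0.16.
Bias = (nonresponse fraction) × (respondent percentage − nonrespondent percentage)
     = 0.16 × (18.3 − 46.4) = 0.16 × -28.1 = -4.496.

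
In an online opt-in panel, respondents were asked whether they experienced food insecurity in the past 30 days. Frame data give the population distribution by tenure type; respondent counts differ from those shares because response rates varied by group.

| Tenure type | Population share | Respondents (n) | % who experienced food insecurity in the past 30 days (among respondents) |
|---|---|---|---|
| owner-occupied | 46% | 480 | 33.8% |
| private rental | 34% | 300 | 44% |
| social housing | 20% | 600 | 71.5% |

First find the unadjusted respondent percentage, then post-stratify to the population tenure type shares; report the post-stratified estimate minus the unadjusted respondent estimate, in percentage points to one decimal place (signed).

Without adjustment, the pooled respondent share is:
  (480/1380)×33.8 + (300/1380)×44 + (600/1380)×71.5 = 52.4087%
Post-stratified estimate weights by population shares:
  0.46×33.8 + 0.34×44 + 0.2×71.5 = 44.808%
Difference = 44.808 − 52.4087 = -7.6007 pp.

-7.6 percentage points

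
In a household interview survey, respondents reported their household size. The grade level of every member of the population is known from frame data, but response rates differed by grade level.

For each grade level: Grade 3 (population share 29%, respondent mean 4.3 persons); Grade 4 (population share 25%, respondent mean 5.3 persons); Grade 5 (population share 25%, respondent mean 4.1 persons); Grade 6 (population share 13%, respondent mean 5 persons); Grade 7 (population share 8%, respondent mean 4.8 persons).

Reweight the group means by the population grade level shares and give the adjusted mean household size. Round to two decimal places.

4.63

Weight each group's respondent value by its population share:
  Grade 3: 0.29 × 4.3 = 1.247
  Grade 4: 0.25 × 5.3 = 1.325
  Grade 5: 0.25 × 4.1 = 1.025
  Grade 6: 0.13 × 5 = 0.65
  Grade 7: 0.08 × 4.8 = 0.384
Post-stratified estimate = 4.631 → 4.63.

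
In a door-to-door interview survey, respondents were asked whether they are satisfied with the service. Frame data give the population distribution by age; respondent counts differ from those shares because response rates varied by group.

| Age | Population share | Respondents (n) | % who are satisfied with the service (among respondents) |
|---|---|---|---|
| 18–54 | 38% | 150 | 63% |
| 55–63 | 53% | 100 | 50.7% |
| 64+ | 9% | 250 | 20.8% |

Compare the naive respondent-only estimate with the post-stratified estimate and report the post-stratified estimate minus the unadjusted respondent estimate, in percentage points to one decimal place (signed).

+13.2 percentage points

Naive respondent-only estimate (weights = respondent counts):
  (150/500)×63 + (100/500)×50.7 + (250/500)×20.8 = 39.44%
Post-stratified estimate weights by population shares:
  0.38×63 + 0.53×50.7 + 0.09×20.8 = 52.683%
Difference = 52.683 − 39.44 = 13.243 pp.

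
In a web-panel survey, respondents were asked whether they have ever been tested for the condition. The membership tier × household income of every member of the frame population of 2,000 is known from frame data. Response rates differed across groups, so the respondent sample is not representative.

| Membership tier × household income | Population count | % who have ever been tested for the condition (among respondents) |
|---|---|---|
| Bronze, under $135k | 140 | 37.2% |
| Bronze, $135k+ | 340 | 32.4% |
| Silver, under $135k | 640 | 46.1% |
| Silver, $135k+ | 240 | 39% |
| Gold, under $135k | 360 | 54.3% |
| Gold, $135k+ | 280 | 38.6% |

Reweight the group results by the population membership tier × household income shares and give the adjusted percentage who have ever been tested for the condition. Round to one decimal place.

Weight each group's respondent value by its population share:
  Bronze, under $135k: (140/2,000) × 37.2 = 2.604
  Bronze, $135k+: (340/2,000) × 32.4 = 5.508
  Silver, under $135k: (640/2,000) × 46.1 = 14.752
  Silver, $135k+: (240/2,000) × 39 = 4.68
  Gold, under $135k: (360/2,000) × 54.3 = 9.774
  Gold, $135k+: (280/2,000) × 38.6 = 5.404
Post-stratified estimate = 42.722 → 42.7%.

42.7%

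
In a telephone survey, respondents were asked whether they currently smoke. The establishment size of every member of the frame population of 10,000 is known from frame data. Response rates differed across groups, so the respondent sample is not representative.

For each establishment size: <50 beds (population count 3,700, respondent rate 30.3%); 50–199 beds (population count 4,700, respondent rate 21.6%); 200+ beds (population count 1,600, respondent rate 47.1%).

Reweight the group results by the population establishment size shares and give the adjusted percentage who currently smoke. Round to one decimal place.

Post-stratification weights by population share, not respondent share:
  <50 beds: (3,700/10,000) × 30.3 = 11.211
  50–199 beds: (4,700/10,000) × 21.6 = 10.152
  200+ beds: (1,600/10,000) × 47.1 = 7.536
Post-stratified estimate = 28.899 → 28.9%.

28.9%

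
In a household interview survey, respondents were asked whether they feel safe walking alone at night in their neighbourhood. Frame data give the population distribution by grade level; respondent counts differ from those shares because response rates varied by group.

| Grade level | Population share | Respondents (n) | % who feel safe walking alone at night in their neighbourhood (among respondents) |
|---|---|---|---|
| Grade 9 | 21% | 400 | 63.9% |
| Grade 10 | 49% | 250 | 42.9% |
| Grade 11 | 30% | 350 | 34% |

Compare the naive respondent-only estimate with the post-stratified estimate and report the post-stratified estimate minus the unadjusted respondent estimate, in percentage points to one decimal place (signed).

-3.5 percentage points

Unadjusted (pooled respondent) estimate weights by respondent counts:
  (400/1000)×63.9 + (250/1000)×42.9 + (350/1000)×34 = 48.185%
Post-stratifying to population shares instead:
  0.21×63.9 + 0.49×42.9 + 0.3×34 = 44.64%
Difference = 44.64 − 48.185 = -3.545 pp.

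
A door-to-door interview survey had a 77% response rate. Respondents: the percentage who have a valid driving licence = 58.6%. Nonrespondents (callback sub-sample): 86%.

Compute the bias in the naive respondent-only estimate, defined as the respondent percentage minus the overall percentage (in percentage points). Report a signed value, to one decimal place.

-6.3 percentage points

Nonresponse fraction = 1 − 0.77 = 0.23.
Bias = (nonresponse fraction) × (respondent percentage − nonrespondent percentage)
     = 0.23 × (58.6 − 86) = 0.23 × -27.4 = -6.302.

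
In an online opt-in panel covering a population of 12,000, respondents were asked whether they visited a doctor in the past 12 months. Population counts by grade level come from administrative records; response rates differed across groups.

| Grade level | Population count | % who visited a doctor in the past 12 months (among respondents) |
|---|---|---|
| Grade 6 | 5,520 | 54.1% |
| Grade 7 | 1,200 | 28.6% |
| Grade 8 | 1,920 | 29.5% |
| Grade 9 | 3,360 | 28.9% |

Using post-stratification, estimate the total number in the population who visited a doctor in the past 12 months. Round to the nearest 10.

4,870

Apply each group's respondent rate to its population count:
  Grade 6: 5,520 × 54.1% = 2986.32
  Grade 7: 1,200 × 28.6% = 343.2
  Grade 8: 1,920 × 29.5% = 566.4
  Grade 9: 3,360 × 28.9% = 971.04
Estimated total = 4866.96 → 4,870.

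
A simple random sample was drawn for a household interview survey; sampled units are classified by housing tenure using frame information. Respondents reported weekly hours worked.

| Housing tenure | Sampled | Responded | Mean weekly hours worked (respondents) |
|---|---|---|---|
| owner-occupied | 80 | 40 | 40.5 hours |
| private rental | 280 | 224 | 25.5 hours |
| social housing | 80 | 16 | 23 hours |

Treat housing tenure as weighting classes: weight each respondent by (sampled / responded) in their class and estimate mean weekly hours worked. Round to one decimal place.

Response rates by class: owner-occupied 40/80 = 50%, private rental 224/280 = 80%, social housing 16/80 = 20%.
Weighting each respondent by the inverse class response rate inflates each class back to its sampled size, so the class weight is n_sampled:
  owner-occupied: 80 × 40.5 = 3240
  private rental: 280 × 25.5 = 7140
  social housing: 80 × 23 = 1840
Adjusted estimate = 12,220 / 440 = 27.7727 → 27.8.

27.8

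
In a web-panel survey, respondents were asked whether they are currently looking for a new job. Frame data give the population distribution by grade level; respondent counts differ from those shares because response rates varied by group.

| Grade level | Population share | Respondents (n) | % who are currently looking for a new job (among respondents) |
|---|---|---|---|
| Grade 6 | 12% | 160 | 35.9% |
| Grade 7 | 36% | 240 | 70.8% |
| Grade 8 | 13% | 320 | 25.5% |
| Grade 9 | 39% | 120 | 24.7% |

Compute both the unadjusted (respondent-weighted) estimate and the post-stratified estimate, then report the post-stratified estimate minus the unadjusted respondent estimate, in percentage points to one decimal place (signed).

+2.4 percentage points

Naive respondent-only estimate (weights = respondent counts):
  (160/840)×35.9 + (240/840)×70.8 + (320/840)×25.5 + (120/840)×24.7 = 40.3095%
Reweighting by population grade level shares:
  0.12×35.9 + 0.36×70.8 + 0.13×25.5 + 0.39×24.7 = 42.744%
Difference = 42.744 − 40.3095 = 2.4345 pp.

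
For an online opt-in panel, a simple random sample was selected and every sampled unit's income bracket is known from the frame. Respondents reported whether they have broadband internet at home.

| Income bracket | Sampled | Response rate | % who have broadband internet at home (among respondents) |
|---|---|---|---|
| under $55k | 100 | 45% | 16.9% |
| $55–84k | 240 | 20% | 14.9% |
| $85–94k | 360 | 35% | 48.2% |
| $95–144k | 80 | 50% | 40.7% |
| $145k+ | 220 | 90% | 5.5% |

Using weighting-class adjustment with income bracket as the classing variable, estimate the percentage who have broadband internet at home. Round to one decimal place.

Each respondent's weight = sampled/responded in their class; summing within a class gives n_sampled, so:
  under $55k: 100 × 16.9 = 1690
  $55–84k: 240 × 14.9 = 3576
  $85–94k: 360 × 48.2 = 17,352
  $95–144k: 80 × 40.7 = 3256
  $145k+: 220 × 5.5 = 1210
Adjusted estimate = 27,084 / 1,000 = 27.084 → 27.1%.

27.1%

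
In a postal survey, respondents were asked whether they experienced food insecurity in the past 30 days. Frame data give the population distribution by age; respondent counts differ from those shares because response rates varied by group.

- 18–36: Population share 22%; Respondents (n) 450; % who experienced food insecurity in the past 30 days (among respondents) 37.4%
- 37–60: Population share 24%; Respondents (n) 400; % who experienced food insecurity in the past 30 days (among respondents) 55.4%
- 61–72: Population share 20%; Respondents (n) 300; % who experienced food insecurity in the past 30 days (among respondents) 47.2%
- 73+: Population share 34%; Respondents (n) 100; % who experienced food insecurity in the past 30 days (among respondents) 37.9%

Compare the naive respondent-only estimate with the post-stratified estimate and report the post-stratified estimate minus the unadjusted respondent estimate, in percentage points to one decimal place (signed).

Unadjusted (pooled respondent) estimate weights by respondent counts:
  (450/1250)×37.4 + (400/1250)×55.4 + (300/1250)×47.2 + (100/1250)×37.9 = 45.552%
Reweighting by population age shares:
  0.22×37.4 + 0.24×55.4 + 0.2×47.2 + 0.34×37.9 = 43.85%
Difference = 43.85 − 45.552 = -1.702 pp.

-1.7 percentage points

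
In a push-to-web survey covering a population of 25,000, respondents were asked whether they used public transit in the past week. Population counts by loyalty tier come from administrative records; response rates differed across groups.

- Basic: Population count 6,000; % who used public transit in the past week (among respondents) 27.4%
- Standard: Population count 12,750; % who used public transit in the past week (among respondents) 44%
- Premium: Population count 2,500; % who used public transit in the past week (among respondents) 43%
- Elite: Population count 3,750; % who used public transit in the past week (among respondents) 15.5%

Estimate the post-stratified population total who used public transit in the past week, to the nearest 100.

Apply each group's respondent rate to its population count:
  Basic: 6,000 × 27.4% = 1644
  Standard: 12,750 × 44% = 5610
  Premium: 2,500 × 43% = 1075
  Elite: 3,750 × 15.5% = 581.25
Estimated total = 8910.25 → 8,900.

8,900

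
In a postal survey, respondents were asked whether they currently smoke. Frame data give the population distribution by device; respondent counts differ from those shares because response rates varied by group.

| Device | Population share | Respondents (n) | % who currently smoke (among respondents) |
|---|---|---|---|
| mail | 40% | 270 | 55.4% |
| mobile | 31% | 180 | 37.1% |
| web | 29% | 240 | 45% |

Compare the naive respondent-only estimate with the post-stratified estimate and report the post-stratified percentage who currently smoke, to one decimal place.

46.7%

Naive respondent-only estimate (weights = respondent counts):
  (270/690)×55.4 + (180/690)×37.1 + (240/690)×45 = 47.0087%
Reweighting by population device shares:
  0.4×55.4 + 0.31×37.1 + 0.29×45 = 46.711%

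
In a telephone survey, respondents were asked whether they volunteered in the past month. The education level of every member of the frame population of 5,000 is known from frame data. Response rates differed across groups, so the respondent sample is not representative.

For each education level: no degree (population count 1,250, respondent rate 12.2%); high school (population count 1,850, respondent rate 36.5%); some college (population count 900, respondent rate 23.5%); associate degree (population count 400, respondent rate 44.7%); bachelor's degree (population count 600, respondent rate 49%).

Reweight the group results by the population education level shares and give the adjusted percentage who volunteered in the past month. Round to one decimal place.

30.2%

Each cell contributes population-share × respondent value:
  no degree: (1,250/5,000) × 12.2 = 3.05
  high school: (1,850/5,000) × 36.5 = 13.505
  some college: (900/5,000) × 23.5 = 4.23
  associate degree: (400/5,000) × 44.7 = 3.576
  bachelor's degree: (600/5,000) × 49 = 5.88
Post-stratified estimate = 30.241 → 30.2%.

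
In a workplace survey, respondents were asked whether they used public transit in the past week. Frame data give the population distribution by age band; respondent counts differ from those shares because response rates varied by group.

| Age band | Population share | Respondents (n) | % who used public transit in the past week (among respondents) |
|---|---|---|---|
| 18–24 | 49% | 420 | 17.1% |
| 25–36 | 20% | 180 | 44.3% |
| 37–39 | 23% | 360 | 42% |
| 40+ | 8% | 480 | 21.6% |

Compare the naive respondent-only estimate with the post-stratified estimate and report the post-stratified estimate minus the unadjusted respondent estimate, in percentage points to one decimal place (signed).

Naive respondent-only estimate (weights = respondent counts):
  (420/1440)×17.1 + (180/1440)×44.3 + (360/1440)×42 + (480/1440)×21.6 = 28.225%
Post-stratified estimate weights by population shares:
  0.49×17.1 + 0.2×44.3 + 0.23×42 + 0.08×21.6 = 28.627%
Difference = 28.627 − 28.225 = 0.402 pp.

+0.4 percentage points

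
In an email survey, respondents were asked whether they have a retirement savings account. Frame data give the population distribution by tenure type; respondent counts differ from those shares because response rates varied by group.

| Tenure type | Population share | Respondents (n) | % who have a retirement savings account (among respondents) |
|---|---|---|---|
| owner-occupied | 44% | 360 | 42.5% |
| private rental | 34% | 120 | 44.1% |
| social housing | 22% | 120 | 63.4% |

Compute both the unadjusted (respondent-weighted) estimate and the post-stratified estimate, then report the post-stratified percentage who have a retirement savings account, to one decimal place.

47.6%

Naive respondent-only estimate (weights = respondent counts):
  (360/600)×42.5 + (120/600)×44.1 + (120/600)×63.4 = 47%
Post-stratified estimate weights by population shares:
  0.44×42.5 + 0.34×44.1 + 0.22×63.4 = 47.642%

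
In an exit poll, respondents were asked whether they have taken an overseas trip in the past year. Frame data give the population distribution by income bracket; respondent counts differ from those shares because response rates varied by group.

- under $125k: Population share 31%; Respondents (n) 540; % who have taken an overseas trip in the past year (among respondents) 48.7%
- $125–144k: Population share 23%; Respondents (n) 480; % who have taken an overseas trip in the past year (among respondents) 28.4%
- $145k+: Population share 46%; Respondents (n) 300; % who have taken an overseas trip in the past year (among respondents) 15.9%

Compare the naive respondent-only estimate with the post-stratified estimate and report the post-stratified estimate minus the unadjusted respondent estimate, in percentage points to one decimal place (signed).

-4.9 percentage points

Naive respondent-only estimate (weights = respondent counts):
  (540/1320)×48.7 + (480/1320)×28.4 + (300/1320)×15.9 = 33.8636%
Reweighting by population income bracket shares:
  0.31×48.7 + 0.23×28.4 + 0.46×15.9 = 28.943%
Difference = 28.943 − 33.8636 = -4.9206 pp.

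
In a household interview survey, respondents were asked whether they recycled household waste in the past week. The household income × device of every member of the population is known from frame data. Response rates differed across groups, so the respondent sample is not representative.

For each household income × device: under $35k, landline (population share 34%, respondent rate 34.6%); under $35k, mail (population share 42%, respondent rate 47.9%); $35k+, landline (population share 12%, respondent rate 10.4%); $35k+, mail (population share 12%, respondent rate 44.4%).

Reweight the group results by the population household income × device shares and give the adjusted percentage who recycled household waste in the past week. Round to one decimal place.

Each cell contributes population-share × respondent value:
  under $35k, landline: 0.34 × 34.6 = 11.764
  under $35k, mail: 0.42 × 47.9 = 20.118
  $35k+, landline: 0.12 × 10.4 = 1.248
  $35k+, mail: 0.12 × 44.4 = 5.328
Post-stratified estimate = 38.458 → 38.5%.

38.5%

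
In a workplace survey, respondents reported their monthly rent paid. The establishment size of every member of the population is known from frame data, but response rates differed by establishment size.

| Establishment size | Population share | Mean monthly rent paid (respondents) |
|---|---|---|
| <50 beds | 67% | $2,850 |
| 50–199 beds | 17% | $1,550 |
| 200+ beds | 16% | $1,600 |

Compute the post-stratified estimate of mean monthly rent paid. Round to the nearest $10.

Post-stratification weights by population share, not respondent share:
  <50 beds: 0.67 × 2850 = 1909.5
  50–199 beds: 0.17 × 1550 = 263.5
  200+ beds: 0.16 × 1600 = 256
Post-stratified estimate = 2429 → $2,430.

$2,430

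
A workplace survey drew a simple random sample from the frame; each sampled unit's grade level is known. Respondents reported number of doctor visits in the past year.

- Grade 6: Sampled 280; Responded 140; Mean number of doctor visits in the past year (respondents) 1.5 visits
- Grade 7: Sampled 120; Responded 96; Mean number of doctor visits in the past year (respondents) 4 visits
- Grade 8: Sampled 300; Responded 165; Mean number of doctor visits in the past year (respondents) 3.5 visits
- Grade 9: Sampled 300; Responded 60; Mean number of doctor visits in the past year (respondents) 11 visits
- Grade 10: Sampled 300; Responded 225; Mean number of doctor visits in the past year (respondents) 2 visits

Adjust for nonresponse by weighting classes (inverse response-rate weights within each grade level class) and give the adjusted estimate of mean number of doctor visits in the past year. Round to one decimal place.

4.5

Response rates by class: Grade 6 140/280 = 50%, Grade 7 96/120 = 80%, Grade 8 165/300 = 55%, Grade 9 60/300 = 20%, Grade 10 225/300 = 75%.
Inverse-response-rate weighting restores each class to its sampled count, so class totals weight by n_sampled:
  Grade 6: 280 × 1.5 = 420
  Grade 7: 120 × 4 = 480
  Grade 8: 300 × 3.5 = 1050
  Grade 9: 300 × 11 = 3300
  Grade 10: 300 × 2 = 600
Adjusted estimate = 5850 / 1,300 = 4.5 → 4.5.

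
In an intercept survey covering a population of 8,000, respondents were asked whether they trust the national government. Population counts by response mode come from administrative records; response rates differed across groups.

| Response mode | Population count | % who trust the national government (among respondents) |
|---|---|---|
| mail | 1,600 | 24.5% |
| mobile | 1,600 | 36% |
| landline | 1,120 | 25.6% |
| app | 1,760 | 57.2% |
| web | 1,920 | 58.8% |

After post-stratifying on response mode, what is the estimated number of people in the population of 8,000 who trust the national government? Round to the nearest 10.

Estimated count per cell = population count × respondent percentage:
  mail: 1,600 × 24.5% = 392
  mobile: 1,600 × 36% = 576
  landline: 1,120 × 25.6% = 286.72
  app: 1,760 × 57.2% = 1006.72
  web: 1,920 × 58.8% = 1128.96
Estimated total = 3390.4 → 3,390.

3,390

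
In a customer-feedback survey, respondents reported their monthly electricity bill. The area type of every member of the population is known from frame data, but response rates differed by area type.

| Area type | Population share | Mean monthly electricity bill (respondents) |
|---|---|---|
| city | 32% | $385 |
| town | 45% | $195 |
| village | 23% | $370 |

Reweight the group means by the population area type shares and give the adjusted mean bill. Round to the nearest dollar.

Post-stratification weights by population share, not respondent share:
  city: 0.32 × 385 = 123.2
  town: 0.45 × 195 = 87.75
  village: 0.23 × 370 = 85.1
Post-stratified estimate = 296.05 → $296.

$296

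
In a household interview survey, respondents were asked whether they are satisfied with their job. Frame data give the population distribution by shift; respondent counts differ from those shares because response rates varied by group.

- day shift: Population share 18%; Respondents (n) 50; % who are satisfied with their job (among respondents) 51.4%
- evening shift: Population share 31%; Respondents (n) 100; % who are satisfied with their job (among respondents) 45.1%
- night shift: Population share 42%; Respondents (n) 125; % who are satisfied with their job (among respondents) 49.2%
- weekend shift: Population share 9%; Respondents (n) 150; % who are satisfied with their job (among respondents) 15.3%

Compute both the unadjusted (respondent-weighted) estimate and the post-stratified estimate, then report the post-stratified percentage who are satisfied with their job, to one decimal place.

Without adjustment, the pooled respondent share is:
  (50/425)×51.4 + (100/425)×45.1 + (125/425)×49.2 + (150/425)×15.3 = 36.5294%
Post-stratified estimate weights by population shares:
  0.18×51.4 + 0.31×45.1 + 0.42×49.2 + 0.09×15.3 = 45.274%

45.3%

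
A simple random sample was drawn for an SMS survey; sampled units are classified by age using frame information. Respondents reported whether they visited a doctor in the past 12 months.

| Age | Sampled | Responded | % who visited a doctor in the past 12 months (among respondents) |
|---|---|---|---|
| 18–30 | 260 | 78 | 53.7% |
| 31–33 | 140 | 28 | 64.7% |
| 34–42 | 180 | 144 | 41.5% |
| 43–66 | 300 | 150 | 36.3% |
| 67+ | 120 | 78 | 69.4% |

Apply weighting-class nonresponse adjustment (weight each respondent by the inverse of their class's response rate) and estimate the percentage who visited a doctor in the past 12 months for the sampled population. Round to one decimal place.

49.7%

Response rates by class: 18–30 78/260 = 30%, 31–33 28/140 = 20%, 34–42 144/180 = 80%, 43–66 150/300 = 50%, 67+ 78/120 = 65%.
With weight = n_sampled/n_responded per class, the weighted class total is n_sampled:
  18–30: 260 × 53.7 = 13,962
  31–33: 140 × 64.7 = 9058
  34–42: 180 × 41.5 = 7470
  43–66: 300 × 36.3 = 10,890
  67+: 120 × 69.4 = 8328
Adjusted estimate = 49,708 / 1,000 = 49.708 → 49.7%.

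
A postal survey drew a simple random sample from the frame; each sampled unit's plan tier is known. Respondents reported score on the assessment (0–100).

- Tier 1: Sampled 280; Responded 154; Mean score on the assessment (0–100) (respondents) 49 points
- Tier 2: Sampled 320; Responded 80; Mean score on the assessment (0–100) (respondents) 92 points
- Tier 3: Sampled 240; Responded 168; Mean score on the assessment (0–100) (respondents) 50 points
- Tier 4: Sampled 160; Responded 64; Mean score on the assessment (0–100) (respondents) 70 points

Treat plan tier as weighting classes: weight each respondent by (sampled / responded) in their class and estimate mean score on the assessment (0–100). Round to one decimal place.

66.4

Response rates by class: Tier 1 154/280 = 55%, Tier 2 80/320 = 25%, Tier 3 168/240 = 70%, Tier 4 64/160 = 40%.
Weighting each respondent by the inverse class response rate inflates each class back to its sampled size, so the class weight is n_sampled:
  Tier 1: 280 × 49 = 13,720
  Tier 2: 320 × 92 = 29,440
  Tier 3: 240 × 50 = 12,000
  Tier 4: 160 × 70 = 11,200
Adjusted estimate = 66,360 / 1,000 = 66.36 → 66.4.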